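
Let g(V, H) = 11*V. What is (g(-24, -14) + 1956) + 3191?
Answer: 4883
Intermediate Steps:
(g(-24, -14) + 1956) + 3191 = (11*(-24) + 1956) + 3191 = (-264 + 1956) + 3191 = 1692 + 3191 = 4883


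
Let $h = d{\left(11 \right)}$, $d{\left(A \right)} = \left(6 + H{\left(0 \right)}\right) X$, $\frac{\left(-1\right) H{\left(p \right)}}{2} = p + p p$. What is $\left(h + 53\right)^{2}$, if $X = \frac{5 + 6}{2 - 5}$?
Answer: $961$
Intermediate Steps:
$H{\left(p \right)} = - 2 p - 2 p^{2}$ ($H{\left(p \right)} = - 2 \left(p + p p\right) = - 2 \left(p + p^{2}\right) = - 2 p - 2 p^{2}$)
$X = - \frac{11}{3}$ ($X = \frac{11}{-3} = 11 \left(- \frac{1}{3}\right) = - \frac{11}{3} \approx -3.6667$)
$d{\left(A \right)} = -22$ ($d{\left(A \right)} = \left(6 - 0 \left(1 + 0\right)\right) \left(- \frac{11}{3}\right) = \left(6 - 0 \cdot 1\right) \left(- \frac{11}{3}\right) = \left(6 + 0\right) \left(- \frac{11}{3}\right) = 6 \left(- \frac{11}{3}\right) = -22$)
$h = -22$
$\left(h + 53\right)^{2} = \left(-22 + 53\right)^{2} = 31^{2} = 961$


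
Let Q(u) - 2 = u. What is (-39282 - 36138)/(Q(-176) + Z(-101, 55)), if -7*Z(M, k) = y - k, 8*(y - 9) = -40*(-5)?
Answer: 8380/19 ≈ 441.05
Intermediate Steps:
y = 34 (y = 9 + (-40*(-5))/8 = 9 + (⅛)*200 = 9 + 25 = 34)
Q(u) = 2 + u
Z(M, k) = -34/7 + k/7 (Z(M, k) = -(34 - k)/7 = -34/7 + k/7)
(-39282 - 36138)/(Q(-176) + Z(-101, 55)) = (-39282 - 36138)/((2 - 176) + (-34/7 + (⅐)*55)) = -75420/(-174 + (-34/7 + 55/7)) = -75420/(-174 + 3) = -75420/(-171) = -75420*(-1/171) = 8380/19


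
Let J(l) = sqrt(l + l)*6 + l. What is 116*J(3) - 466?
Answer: -118 + 696*sqrt(6) ≈ 1586.8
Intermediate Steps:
J(l) = l + 6*sqrt(2)*sqrt(l) (J(l) = sqrt(2*l)*6 + l = (sqrt(2)*sqrt(l))*6 + l = 6*sqrt(2)*sqrt(l) + l = l + 6*sqrt(2)*sqrt(l))
116*J(3) - 466 = 116*(3 + 6*sqrt(2)*sqrt(3)) - 466 = 116*(3 + 6*sqrt(6)) - 466 = (348 + 696*sqrt(6)) - 466 = -118 + 696*sqrt(6)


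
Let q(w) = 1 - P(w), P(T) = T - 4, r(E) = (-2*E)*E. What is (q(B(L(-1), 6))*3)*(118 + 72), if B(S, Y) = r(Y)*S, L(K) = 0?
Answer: 2850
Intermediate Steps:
r(E) = -2*E²
B(S, Y) = -2*S*Y² (B(S, Y) = (-2*Y²)*S = -2*S*Y²)
P(T) = -4 + T
q(w) = 5 - w (q(w) = 1 - (-4 + w) = 1 + (4 - w) = 5 - w)
(q(B(L(-1), 6))*3)*(118 + 72) = ((5 - (-2)*0*6²)*3)*(118 + 72) = ((5 - (-2)*0*36)*3)*190 = ((5 - 1*0)*3)*190 = ((5 + 0)*3)*190 = (5*3)*190 = 15*190 = 2850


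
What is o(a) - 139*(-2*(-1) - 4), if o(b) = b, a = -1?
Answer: 277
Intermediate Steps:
o(a) - 139*(-2*(-1) - 4) = -1 - 139*(-2*(-1) - 4) = -1 - 139*(2 - 4) = -1 - 139*(-2) = -1 + 278 = 277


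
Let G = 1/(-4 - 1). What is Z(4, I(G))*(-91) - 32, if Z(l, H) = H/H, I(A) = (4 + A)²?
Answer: -123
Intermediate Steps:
G = -⅕ (G = 1/(-5) = -⅕ ≈ -0.20000)
Z(l, H) = 1
Z(4, I(G))*(-91) - 32 = 1*(-91) - 32 = -91 - 32 = -123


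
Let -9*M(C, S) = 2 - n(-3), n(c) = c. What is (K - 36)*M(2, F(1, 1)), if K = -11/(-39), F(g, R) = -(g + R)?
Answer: 6965/351 ≈ 19.843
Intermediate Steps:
F(g, R) = -R - g (F(g, R) = -(R + g) = -R - g)
K = 11/39 (K = -11*(-1/39) = 11/39 ≈ 0.28205)
M(C, S) = -5/9 (M(C, S) = -(2 - 1*(-3))/9 = -(2 + 3)/9 = -1/9*5 = -5/9)
(K - 36)*M(2, F(1, 1)) = (11/39 - 36)*(-5/9) = -1393/39*(-5/9) = 6965/351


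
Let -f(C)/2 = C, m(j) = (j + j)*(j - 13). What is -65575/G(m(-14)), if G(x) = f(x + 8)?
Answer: 65575/1528 ≈ 42.916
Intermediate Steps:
m(j) = 2*j*(-13 + j) (m(j) = (2*j)*(-13 + j) = 2*j*(-13 + j))
f(C) = -2*C
G(x) = -16 - 2*x (G(x) = -2*(x + 8) = -2*(8 + x) = -16 - 2*x)
-65575/G(m(-14)) = -65575/(-16 - 4*(-14)*(-13 - 14)) = -65575/(-16 - 4*(-14)*(-27)) = -65575/(-16 - 2*756) = -65575/(-16 - 1512) = -65575/(-1528) = -65575*(-1/1528) = 65575/1528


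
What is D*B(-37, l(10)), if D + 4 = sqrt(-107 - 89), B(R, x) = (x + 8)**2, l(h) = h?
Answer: -1296 + 4536*I ≈ -1296.0 + 4536.0*I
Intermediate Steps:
B(R, x) = (8 + x)**2
D = -4 + 14*I (D = -4 + sqrt(-107 - 89) = -4 + sqrt(-196) = -4 + 14*I ≈ -4.0 + 14.0*I)
D*B(-37, l(10)) = (-4 + 14*I)*(8 + 10)**2 = (-4 + 14*I)*18**2 = (-4 + 14*I)*324 = -1296 + 4536*I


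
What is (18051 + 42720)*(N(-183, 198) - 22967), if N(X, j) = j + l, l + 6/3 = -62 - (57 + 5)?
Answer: -1391352045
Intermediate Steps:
l = -126 (l = -2 + (-62 - (57 + 5)) = -2 + (-62 - 1*62) = -2 + (-62 - 62) = -2 - 124 = -126)
N(X, j) = -126 + j (N(X, j) = j - 126 = -126 + j)
(18051 + 42720)*(N(-183, 198) - 22967) = (18051 + 42720)*((-126 + 198) - 22967) = 60771*(72 - 22967) = 60771*(-22895) = -1391352045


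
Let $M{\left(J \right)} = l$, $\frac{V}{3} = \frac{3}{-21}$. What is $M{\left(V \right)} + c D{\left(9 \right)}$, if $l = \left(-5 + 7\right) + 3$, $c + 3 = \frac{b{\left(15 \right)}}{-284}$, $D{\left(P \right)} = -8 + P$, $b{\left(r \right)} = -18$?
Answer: $\frac{293}{142} \approx 2.0634$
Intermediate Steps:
$V = - \frac{3}{7}$ ($V = 3 \frac{3}{-21} = 3 \cdot 3 \left(- \frac{1}{21}\right) = 3 \left(- \frac{1}{7}\right) = - \frac{3}{7} \approx -0.42857$)
$c = - \frac{417}{142}$ ($c = -3 - \frac{18}{-284} = -3 - - \frac{9}{142} = -3 + \frac{9}{142} = - \frac{417}{142} \approx -2.9366$)
$l = 5$ ($l = 2 + 3 = 5$)
$M{\left(J \right)} = 5$
$M{\left(V \right)} + c D{\left(9 \right)} = 5 - \frac{417 \left(-8 + 9\right)}{142} = 5 - \frac{417}{142} = \frac{293}{142}$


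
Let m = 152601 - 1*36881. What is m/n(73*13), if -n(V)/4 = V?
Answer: -28930/949 ≈ -30.485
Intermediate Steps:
n(V) = -4*V
m = 115720 (m = 152601 - 36881 = 115720)
m/n(73*13) = 115720/((-292*13)) = 115720/((-4*949)) = 115720/(-3796) = 115720*(-1/3796) = -28930/949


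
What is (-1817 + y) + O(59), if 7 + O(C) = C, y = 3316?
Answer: 1551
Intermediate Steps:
O(C) = -7 + C
(-1817 + y) + O(59) = (-1817 + 3316) + (-7 + 59) = 1499 + 52 = 1551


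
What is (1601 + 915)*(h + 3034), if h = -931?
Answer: 5291148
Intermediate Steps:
(1601 + 915)*(h + 3034) = (1601 + 915)*(-931 + 3034) = 2516*2103 = 5291148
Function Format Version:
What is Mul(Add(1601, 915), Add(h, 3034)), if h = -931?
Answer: 5291148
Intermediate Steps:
Mul(Add(1601, 915), Add(h, 3034)) = Mul(Add(1601, 915), Add(-931, 3034)) = Mul(2516, 2103) = 5291148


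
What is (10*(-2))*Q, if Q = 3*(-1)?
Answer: 60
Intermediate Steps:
Q = -3
(10*(-2))*Q = (10*(-2))*(-3) = -20*(-3) = 60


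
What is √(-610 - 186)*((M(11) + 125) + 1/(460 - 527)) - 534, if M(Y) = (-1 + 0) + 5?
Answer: -534 + 17284*I*√199/67 ≈ -534.0 + 3639.1*I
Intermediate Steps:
M(Y) = 4 (M(Y) = -1 + 5 = 4)
√(-610 - 186)*((M(11) + 125) + 1/(460 - 527)) - 534 = √(-610 - 186)*((4 + 125) + 1/(460 - 527)) - 534 = √(-796)*(129 + 1/(-67)) - 534 = (2*I*√199)*(129 - 1/67) - 534 = (2*I*√199)*(8642/67) - 534 = 17284*I*√199/67 - 534 = -534 + 17284*I*√199/67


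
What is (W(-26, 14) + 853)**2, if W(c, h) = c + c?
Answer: 641601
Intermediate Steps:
W(c, h) = 2*c
(W(-26, 14) + 853)**2 = (2*(-26) + 853)**2 = (-52 + 853)**2 = 801**2 = 641601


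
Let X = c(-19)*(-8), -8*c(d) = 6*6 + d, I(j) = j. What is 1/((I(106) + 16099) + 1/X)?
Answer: 17/275486 ≈ 6.1709e-5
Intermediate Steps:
c(d) = -9/2 - d/8 (c(d) = -(6*6 + d)/8 = -(36 + d)/8 = -9/2 - d/8)
X = 17 (X = (-9/2 - 1/8*(-19))*(-8) = (-9/2 + 19/8)*(-8) = -17/8*(-8) = 17)
1/((I(106) + 16099) + 1/X) = 1/((106 + 16099) + 1/17) = 1/(16205 + 1/17) = 1/(275486/17) = 17/275486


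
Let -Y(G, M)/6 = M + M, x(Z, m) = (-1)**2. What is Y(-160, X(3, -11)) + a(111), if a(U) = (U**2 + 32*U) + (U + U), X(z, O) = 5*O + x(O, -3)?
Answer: 16743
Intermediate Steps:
x(Z, m) = 1
X(z, O) = 1 + 5*O (X(z, O) = 5*O + 1 = 1 + 5*O)
Y(G, M) = -12*M (Y(G, M) = -6*(M + M) = -12*M)
a(U) = U**2 + 34*U (a(U) = (U**2 + 32*U) + 2*U = U**2 + 34*U)
Y(-160, X(3, -11)) + a(111) = -12*(1 + 5*(-11)) + 111*(34 + 111) = -12*(1 - 55) + 111*145 = -12*(-54) + 16095 = 648 + 16095 = 16743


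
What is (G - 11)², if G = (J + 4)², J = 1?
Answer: 196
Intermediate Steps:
G = 25 (G = (1 + 4)² = 5² = 25)
(G - 11)² = (25 - 11)² = 14² = 196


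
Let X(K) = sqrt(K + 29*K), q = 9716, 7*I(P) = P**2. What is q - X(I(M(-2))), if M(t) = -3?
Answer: 9716 - 3*sqrt(210)/7 ≈ 9709.8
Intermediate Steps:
I(P) = P**2/7
X(K) = sqrt(30)*sqrt(K) (X(K) = sqrt(30*K) = sqrt(30)*sqrt(K))
q - X(I(M(-2))) = 9716 - sqrt(30)*sqrt((1/7)*(-3)**2) = 9716 - sqrt(30)*sqrt((1/7)*9) = 9716 - sqrt(30)*sqrt(9/7) = 9716 - sqrt(30)*3*sqrt(7)/7 = 9716 - 3*sqrt(210)/7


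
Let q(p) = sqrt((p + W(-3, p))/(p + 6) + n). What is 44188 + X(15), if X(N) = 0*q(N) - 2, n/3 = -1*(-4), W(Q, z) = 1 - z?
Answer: 44186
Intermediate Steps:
n = 12 (n = 3*(-1*(-4)) = 3*4 = 12)
q(p) = sqrt(12 + 1/(6 + p)) (q(p) = sqrt((p + (1 - p))/(p + 6) + 12) = sqrt(1/(6 + p) + 12) = sqrt(12 + 1/(6 + p)))
X(N) = -2 (X(N) = 0*sqrt((73 + 12*N)/(6 + N)) - 2 = 0 - 2 = -2)
44188 + X(15) = 44188 - 2 = 44186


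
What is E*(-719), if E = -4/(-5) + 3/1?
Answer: -13661/5 ≈ -2732.2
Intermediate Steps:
E = 19/5 (E = -4*(-⅕) + 3*1 = ⅘ + 3 = 19/5 ≈ 3.8000)
E*(-719) = (19/5)*(-719) = -13661/5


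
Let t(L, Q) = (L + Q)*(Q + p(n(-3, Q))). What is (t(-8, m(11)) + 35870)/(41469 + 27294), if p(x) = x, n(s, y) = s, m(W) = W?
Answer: 35894/68763 ≈ 0.52200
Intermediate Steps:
t(L, Q) = (-3 + Q)*(L + Q) (t(L, Q) = (L + Q)*(Q - 3) = (L + Q)*(-3 + Q) = (-3 + Q)*(L + Q))
(t(-8, m(11)) + 35870)/(41469 + 27294) = ((11**2 - 3*(-8) - 3*11 - 8*11) + 35870)/(41469 + 27294) = ((121 + 24 - 33 - 88) + 35870)/68763 = (24 + 35870)*(1/68763) = 35894*(1/68763) = 35894/68763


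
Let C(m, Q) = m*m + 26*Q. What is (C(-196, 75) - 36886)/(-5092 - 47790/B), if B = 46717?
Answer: -81287580/118965377 ≈ -0.68329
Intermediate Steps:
C(m, Q) = m² + 26*Q
(C(-196, 75) - 36886)/(-5092 - 47790/B) = (((-196)² + 26*75) - 36886)/(-5092 - 47790/46717) = ((38416 + 1950) - 36886)/(-5092 - 47790*1/46717) = (40366 - 36886)/(-5092 - 47790/46717) = 3480/(-237930754/46717) = 3480*(-46717/237930754) = -81287580/118965377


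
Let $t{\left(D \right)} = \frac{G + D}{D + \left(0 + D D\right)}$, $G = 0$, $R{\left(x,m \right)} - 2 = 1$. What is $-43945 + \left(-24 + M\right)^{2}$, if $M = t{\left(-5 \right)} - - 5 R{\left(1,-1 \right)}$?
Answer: $- \frac{701751}{16} \approx -43859.0$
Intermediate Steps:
$R{\left(x,m \right)} = 3$ ($R{\left(x,m \right)} = 2 + 1 = 3$)
$t{\left(D \right)} = \frac{D}{D + D^{2}}$ ($t{\left(D \right)} = \frac{0 + D}{D + \left(0 + D D\right)} = \frac{D}{D + \left(0 + D^{2}\right)} = \frac{D}{D + D^{2}}$)
$M = \frac{59}{4}$ ($M = \frac{1}{1 - 5} - \left(-5\right) 3 = \frac{1}{-4} - -15 = - \frac{1}{4} + 15 = \frac{59}{4} \approx 14.75$)
$-43945 + \left(-24 + M\right)^{2} = -43945 + \left(-24 + \frac{59}{4}\right)^{2} = -43945 + \left(- \frac{37}{4}\right)^{2} = -43945 + \frac{1369}{16} = - \frac{701751}{16}$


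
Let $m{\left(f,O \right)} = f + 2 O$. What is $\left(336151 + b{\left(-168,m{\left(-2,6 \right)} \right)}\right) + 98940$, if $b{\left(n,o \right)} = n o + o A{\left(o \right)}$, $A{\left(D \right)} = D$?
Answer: $433511$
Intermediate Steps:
$b{\left(n,o \right)} = o^{2} + n o$ ($b{\left(n,o \right)} = n o + o o = n o + o^{2} = o^{2} + n o$)
$\left(336151 + b{\left(-168,m{\left(-2,6 \right)} \right)}\right) + 98940 = \left(336151 + \left(-2 + 2 \cdot 6\right) \left(-168 + \left(-2 + 2 \cdot 6\right)\right)\right) + 98940 = \left(336151 + \left(-2 + 12\right) \left(-168 + \left(-2 + 12\right)\right)\right) + 98940 = \left(336151 + 10 \left(-168 + 10\right)\right) + 98940 = \left(336151 + 10 \left(-158\right)\right) + 98940 = \left(336151 - 1580\right) + 98940 = 334571 + 98940 = 433511$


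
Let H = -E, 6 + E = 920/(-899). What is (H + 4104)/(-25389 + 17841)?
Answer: -1847905/3392826 ≈ -0.54465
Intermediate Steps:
E = -6314/899 (E = -6 + 920/(-899) = -6 + 920*(-1/899) = -6 - 920/899 = -6314/899 ≈ -7.0234)
H = 6314/899 (H = -1*(-6314/899) = 6314/899 ≈ 7.0234)
(H + 4104)/(-25389 + 17841) = (6314/899 + 4104)/(-25389 + 17841) = (3695810/899)/(-7548) = (3695810/899)*(-1/7548) = -1847905/3392826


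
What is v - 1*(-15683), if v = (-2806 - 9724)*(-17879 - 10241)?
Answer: 352359283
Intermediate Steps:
v = 352343600 (v = -12530*(-28120) = 352343600)
v - 1*(-15683) = 352343600 - 1*(-15683) = 352343600 + 15683 = 352359283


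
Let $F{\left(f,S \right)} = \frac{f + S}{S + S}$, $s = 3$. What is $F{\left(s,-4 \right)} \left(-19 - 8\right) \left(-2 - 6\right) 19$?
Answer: $513$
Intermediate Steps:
$F{\left(f,S \right)} = \frac{S + f}{2 S}$
$F{\left(s,-4 \right)} \left(-19 - 8\right) \left(-2 - 6\right) 19 = \frac{-4 + 3}{2 \left(-4\right)} \left(-19 - 8\right) \left(-2 - 6\right) 19 = \frac{1}{2} \left(- \frac{1}{4}\right) \left(-1\right) \left(\left(-27\right) \left(-8\right)\right) 19 = \frac{1}{8} \cdot 216 \cdot 19 = 27 \cdot 19 = 513$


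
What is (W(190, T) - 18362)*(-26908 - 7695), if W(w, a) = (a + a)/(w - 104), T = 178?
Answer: 27315192964/43 ≈ 6.3524e+8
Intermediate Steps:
W(w, a) = 2*a/(-104 + w) (W(w, a) = (2*a)/(-104 + w) = 2*a/(-104 + w))
(W(190, T) - 18362)*(-26908 - 7695) = (2*178/(-104 + 190) - 18362)*(-26908 - 7695) = (2*178/86 - 18362)*(-34603) = (2*178*(1/86) - 18362)*(-34603) = (178/43 - 18362)*(-34603) = -789388/43*(-34603) = 27315192964/43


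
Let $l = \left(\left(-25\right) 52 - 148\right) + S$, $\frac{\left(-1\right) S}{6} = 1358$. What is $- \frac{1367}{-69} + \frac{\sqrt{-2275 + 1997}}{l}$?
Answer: $\frac{1367}{69} - \frac{i \sqrt{278}}{9596} \approx 19.812 - 0.0017375 i$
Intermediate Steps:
$S = -8148$ ($S = \left(-6\right) 1358 = -8148$)
$l = -9596$ ($l = \left(\left(-25\right) 52 - 148\right) - 8148 = \left(-1300 - 148\right) - 8148 = -1448 - 8148 = -9596$)
$- \frac{1367}{-69} + \frac{\sqrt{-2275 + 1997}}{l} = - \frac{1367}{-69} + \frac{\sqrt{-2275 + 1997}}{-9596} = \left(-1367\right) \left(- \frac{1}{69}\right) + \sqrt{-278} \left(- \frac{1}{9596}\right) = \frac{1367}{69} + i \sqrt{278} \left(- \frac{1}{9596}\right) = \frac{1367}{69} - \frac{i \sqrt{278}}{9596}$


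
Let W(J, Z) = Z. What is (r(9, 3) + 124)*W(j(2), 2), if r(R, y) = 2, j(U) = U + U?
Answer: 252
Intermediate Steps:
j(U) = 2*U
(r(9, 3) + 124)*W(j(2), 2) = (2 + 124)*2 = 126*2 = 252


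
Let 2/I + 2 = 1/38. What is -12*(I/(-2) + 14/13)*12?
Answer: -74112/325 ≈ -228.04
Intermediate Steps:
I = -76/75 (I = 2/(-2 + 1/38) = 2/(-75/38) = 2*(-38/75) = -76/75 ≈ -1.0133)
-12*(I/(-2) + 14/13)*12 = -12*(-76/75/(-2) + 14/13)*12 = -12*(-76/75*(-½) + 14*(1/13))*12 = -12*(38/75 + 14/13)*12 = -12*1544/975*12 = -6176/325*12 = -74112/325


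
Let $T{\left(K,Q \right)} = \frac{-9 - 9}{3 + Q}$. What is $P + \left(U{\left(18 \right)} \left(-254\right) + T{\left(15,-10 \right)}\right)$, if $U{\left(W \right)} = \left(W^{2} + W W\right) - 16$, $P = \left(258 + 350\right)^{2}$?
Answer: $\frac{1463970}{7} \approx 2.0914 \cdot 10^{5}$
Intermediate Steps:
$P = 369664$ ($P = 608^{2} = 369664$)
$U{\left(W \right)} = -16 + 2 W^{2}$ ($U{\left(W \right)} = \left(W^{2} + W^{2}\right) - 16 = 2 W^{2} - 16 = -16 + 2 W^{2}$)
$T{\left(K,Q \right)} = - \frac{18}{3 + Q}$
$P + \left(U{\left(18 \right)} \left(-254\right) + T{\left(15,-10 \right)}\right) = 369664 - \left(\frac{18}{3 - 10} - \left(-16 + 2 \cdot 18^{2}\right) \left(-254\right)\right) = 369664 + \left(\left(-16 + 2 \cdot 324\right) \left(-254\right) - \frac{18}{-7}\right) = 369664 + \left(\left(-16 + 648\right) \left(-254\right) - - \frac{18}{7}\right) = 369664 + \left(632 \left(-254\right) + \frac{18}{7}\right) = 369664 + \left(-160528 + \frac{18}{7}\right) = 369664 - \frac{1123678}{7} = \frac{1463970}{7}$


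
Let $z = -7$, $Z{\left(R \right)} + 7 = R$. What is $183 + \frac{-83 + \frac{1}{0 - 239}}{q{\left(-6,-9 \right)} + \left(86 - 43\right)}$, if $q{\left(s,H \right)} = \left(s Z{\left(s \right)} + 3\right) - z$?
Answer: $\frac{5709709}{31309} \approx 182.37$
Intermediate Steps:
$Z{\left(R \right)} = -7 + R$
$q{\left(s,H \right)} = 10 + s \left(-7 + s\right)$ ($q{\left(s,H \right)} = \left(s \left(-7 + s\right) + 3\right) - -7 = \left(3 + s \left(-7 + s\right)\right) + 7 = 10 + s \left(-7 + s\right)$)
$183 + \frac{-83 + \frac{1}{0 - 239}}{q{\left(-6,-9 \right)} + \left(86 - 43\right)} = 183 + \frac{-83 + \frac{1}{0 - 239}}{\left(10 - 6 \left(-7 - 6\right)\right) + \left(86 - 43\right)} = 183 + \frac{-83 + \frac{1}{-239}}{\left(10 - -78\right) + 43} = 183 + \frac{-83 - \frac{1}{239}}{\left(10 + 78\right) + 43} = 183 - \frac{19838}{239 \left(88 + 43\right)} = 183 - \frac{19838}{239 \cdot 131} = 183 - \frac{19838}{31309} = \frac{5709709}{31309}$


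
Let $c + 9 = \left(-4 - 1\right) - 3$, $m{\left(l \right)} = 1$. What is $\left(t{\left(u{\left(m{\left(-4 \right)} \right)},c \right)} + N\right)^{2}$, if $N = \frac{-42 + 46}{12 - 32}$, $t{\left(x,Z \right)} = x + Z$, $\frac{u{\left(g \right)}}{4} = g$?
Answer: $\frac{4356}{25} \approx 174.24$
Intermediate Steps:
$u{\left(g \right)} = 4 g$
$c = -17$ ($c = -9 - 8 = -17$)
$t{\left(x,Z \right)} = Z + x$
$N = - \frac{1}{5}$ ($N = \frac{4}{-20} = 4 \left(- \frac{1}{20}\right) = - \frac{1}{5} \approx -0.2$)
$\left(t{\left(u{\left(m{\left(-4 \right)} \right)},c \right)} + N\right)^{2} = \left(\left(-17 + 4 \cdot 1\right) - \frac{1}{5}\right)^{2} = \left(\left(-17 + 4\right) - \frac{1}{5}\right)^{2} = \left(-13 - \frac{1}{5}\right)^{2} = \left(- \frac{66}{5}\right)^{2} = \frac{4356}{25}$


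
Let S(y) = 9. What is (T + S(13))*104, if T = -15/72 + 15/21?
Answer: 20761/21 ≈ 988.62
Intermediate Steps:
T = 85/168 (T = -15*1/72 + 15*(1/21) = -5/24 + 5/7 = 85/168 ≈ 0.50595)
(T + S(13))*104 = (85/168 + 9)*104 = (1597/168)*104 = 20761/21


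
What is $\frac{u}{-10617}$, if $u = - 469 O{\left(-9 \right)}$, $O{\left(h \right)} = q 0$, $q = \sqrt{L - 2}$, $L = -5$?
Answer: $0$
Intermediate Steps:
$q = i \sqrt{7}$ ($q = \sqrt{-5 - 2} = \sqrt{-7} = i \sqrt{7} \approx 2.6458 i$)
$O{\left(h \right)} = 0$ ($O{\left(h \right)} = i \sqrt{7} \cdot 0 = 0$)
$u = 0$ ($u = \left(-469\right) 0 = 0$)
$\frac{u}{-10617} = \frac{0}{-10617} = 0 \left(- \frac{1}{10617}\right) = 0$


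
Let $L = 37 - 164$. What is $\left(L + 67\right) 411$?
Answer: $-24660$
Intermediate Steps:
$L = -127$ ($L = 37 - 164 = -127$)
$\left(L + 67\right) 411 = \left(-127 + 67\right) 411 = \left(-60\right) 411 = -24660$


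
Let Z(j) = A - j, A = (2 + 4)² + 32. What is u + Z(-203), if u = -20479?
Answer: -20208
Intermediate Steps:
A = 68 (A = 6² + 32 = 36 + 32 = 68)
Z(j) = 68 - j
u + Z(-203) = -20479 + (68 - 1*(-203)) = -20479 + (68 + 203) = -20479 + 271 = -20208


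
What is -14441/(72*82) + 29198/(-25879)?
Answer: -546103631/152789616 ≈ -3.5742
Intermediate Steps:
-14441/(72*82) + 29198/(-25879) = -14441/5904 + 29198*(-1/25879) = -14441*1/5904 - 29198/25879 = -14441/5904 - 29198/25879 = -546103631/152789616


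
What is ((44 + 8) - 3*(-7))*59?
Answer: 4307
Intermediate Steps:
((44 + 8) - 3*(-7))*59 = (52 + 21)*59 = 73*59 = 4307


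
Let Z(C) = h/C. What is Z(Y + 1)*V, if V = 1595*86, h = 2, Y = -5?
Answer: -68585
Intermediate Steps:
V = 137170
Z(C) = 2/C
Z(Y + 1)*V = (2/(-5 + 1))*137170 = (2/(-4))*137170 = (2*(-1/4))*137170 = -1/2*137170 = -68585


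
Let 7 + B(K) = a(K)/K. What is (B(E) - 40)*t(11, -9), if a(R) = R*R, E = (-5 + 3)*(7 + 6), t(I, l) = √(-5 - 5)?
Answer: -73*I*√10 ≈ -230.85*I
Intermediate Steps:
t(I, l) = I*√10 (t(I, l) = √(-10) = I*√10)
E = -26 (E = -2*13 = -26)
a(R) = R²
B(K) = -7 + K (B(K) = -7 + K²/K = -7 + K)
(B(E) - 40)*t(11, -9) = ((-7 - 26) - 40)*(I*√10) = (-33 - 40)*(I*√10) = -73*I*√10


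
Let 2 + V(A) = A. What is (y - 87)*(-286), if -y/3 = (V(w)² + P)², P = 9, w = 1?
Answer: 110682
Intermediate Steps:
V(A) = -2 + A
y = -300 (y = -3*((-2 + 1)² + 9)² = -3*((-1)² + 9)² = -3*(1 + 9)² = -3*10² = -3*100 = -300)
(y - 87)*(-286) = (-300 - 87)*(-286) = -387*(-286) = 110682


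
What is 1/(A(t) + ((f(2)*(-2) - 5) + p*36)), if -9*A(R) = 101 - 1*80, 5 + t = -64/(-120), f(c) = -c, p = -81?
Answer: -3/8758 ≈ -0.00034254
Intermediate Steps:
t = -67/15 (t = -5 - 64/(-120) = -5 - 64*(-1/120) = -5 + 8/15 = -67/15 ≈ -4.4667)
A(R) = -7/3 (A(R) = -(101 - 1*80)/9 = -(101 - 80)/9 = -⅑*21 = -7/3)
1/(A(t) + ((f(2)*(-2) - 5) + p*36)) = 1/(-7/3 + ((-1*2*(-2) - 5) - 81*36)) = 1/(-7/3 + ((-2*(-2) - 5) - 2916)) = 1/(-7/3 + ((4 - 5) - 2916)) = 1/(-7/3 + (-1 - 2916)) = 1/(-7/3 - 2917) = 1/(-8758/3) = -3/8758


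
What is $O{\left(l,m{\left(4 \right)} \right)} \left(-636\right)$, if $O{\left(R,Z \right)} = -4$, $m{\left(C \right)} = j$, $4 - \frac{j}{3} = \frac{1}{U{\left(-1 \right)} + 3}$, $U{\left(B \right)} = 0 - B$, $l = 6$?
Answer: $2544$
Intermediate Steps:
$U{\left(B \right)} = - B$
$j = \frac{45}{4}$ ($j = 12 - \frac{3}{\left(-1\right) \left(-1\right) + 3} = 12 - \frac{3}{1 + 3} = 12 - \frac{3}{4} = \frac{45}{4} \approx 11.25$)
$m{\left(C \right)} = \frac{45}{4}$
$O{\left(l,m{\left(4 \right)} \right)} \left(-636\right) = \left(-4\right) \left(-636\right) = 2544$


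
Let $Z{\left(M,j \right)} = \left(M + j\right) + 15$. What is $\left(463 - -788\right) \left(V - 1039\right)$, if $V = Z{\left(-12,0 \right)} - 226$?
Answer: $-1578762$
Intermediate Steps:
$Z{\left(M,j \right)} = 15 + M + j$
$V = -223$ ($V = \left(15 - 12 + 0\right) - 226 = 3 - 226 = -223$)
$\left(463 - -788\right) \left(V - 1039\right) = \left(463 - -788\right) \left(-223 - 1039\right) = \left(463 + 788\right) \left(-1262\right) = 1251 \left(-1262\right) = -1578762$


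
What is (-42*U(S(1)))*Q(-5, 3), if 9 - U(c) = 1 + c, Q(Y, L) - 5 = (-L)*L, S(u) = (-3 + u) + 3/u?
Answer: 1176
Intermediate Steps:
S(u) = -3 + u + 3/u
Q(Y, L) = 5 - L**2 (Q(Y, L) = 5 + (-L)*L = 5 - L**2)
U(c) = 8 - c (U(c) = 9 - (1 + c) = 9 + (-1 - c) = 8 - c)
(-42*U(S(1)))*Q(-5, 3) = (-42*(8 - (-3 + 1 + 3/1)))*(5 - 1*3**2) = (-42*(8 - (-3 + 1 + 3*1)))*(5 - 1*9) = (-42*(8 - (-3 + 1 + 3)))*(5 - 9) = -42*(8 - 1*1)*(-4) = -42*(8 - 1)*(-4) = -42*7*(-4) = -294*(-4) = 1176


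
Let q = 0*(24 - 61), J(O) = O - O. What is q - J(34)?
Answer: 0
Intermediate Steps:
J(O) = 0
q = 0 (q = 0*(-37) = 0)
q - J(34) = 0 - 1*0 = 0 + 0 = 0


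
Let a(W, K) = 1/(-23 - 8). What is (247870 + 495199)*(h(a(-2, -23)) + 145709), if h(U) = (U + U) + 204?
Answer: 3361124750769/31 ≈ 1.0842e+11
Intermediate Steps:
a(W, K) = -1/31 (a(W, K) = 1/(-31) = -1/31)
h(U) = 204 + 2*U (h(U) = 2*U + 204 = 204 + 2*U)
(247870 + 495199)*(h(a(-2, -23)) + 145709) = (247870 + 495199)*((204 + 2*(-1/31)) + 145709) = 743069*((204 - 2/31) + 145709) = 743069*(6322/31 + 145709) = 743069*(4523301/31) = 3361124750769/31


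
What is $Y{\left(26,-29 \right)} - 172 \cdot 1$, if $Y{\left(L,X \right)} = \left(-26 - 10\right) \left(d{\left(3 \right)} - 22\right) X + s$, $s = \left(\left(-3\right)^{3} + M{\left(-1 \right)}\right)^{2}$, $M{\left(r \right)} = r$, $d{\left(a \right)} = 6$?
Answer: $-16092$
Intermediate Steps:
$s = 784$ ($s = \left(\left(-3\right)^{3} - 1\right)^{2} = \left(-27 - 1\right)^{2} = \left(-28\right)^{2} = 784$)
$Y{\left(L,X \right)} = 784 + 576 X$ ($Y{\left(L,X \right)} = \left(-26 - 10\right) \left(6 - 22\right) X + 784 = \left(-36\right) \left(-16\right) X + 784 = 576 X + 784 = 784 + 576 X$)
$Y{\left(26,-29 \right)} - 172 \cdot 1 = \left(784 + 576 \left(-29\right)\right) - 172 \cdot 1 = \left(784 - 16704\right) - 172 = -15920 - 172 = -16092$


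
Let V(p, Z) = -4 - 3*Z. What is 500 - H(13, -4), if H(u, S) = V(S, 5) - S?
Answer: 515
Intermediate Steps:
H(u, S) = -19 - S (H(u, S) = (-4 - 3*5) - S = (-4 - 15) - S = -19 - S)
500 - H(13, -4) = 500 - (-19 - 1*(-4)) = 500 - (-19 + 4) = 500 - 1*(-15) = 500 + 15 = 515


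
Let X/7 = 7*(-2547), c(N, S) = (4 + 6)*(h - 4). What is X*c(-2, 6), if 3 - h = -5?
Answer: -4992120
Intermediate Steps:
h = 8 (h = 3 - 1*(-5) = 3 + 5 = 8)
c(N, S) = 40 (c(N, S) = (4 + 6)*(8 - 4) = 10*4 = 40)
X = -124803 (X = 7*(7*(-2547)) = 7*(-17829) = -124803)
X*c(-2, 6) = -124803*40 = -4992120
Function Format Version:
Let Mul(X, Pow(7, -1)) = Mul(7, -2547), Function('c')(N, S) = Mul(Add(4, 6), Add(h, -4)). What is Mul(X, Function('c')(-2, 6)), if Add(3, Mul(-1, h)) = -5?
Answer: -4992120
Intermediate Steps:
h = 8 (h = Add(3, Mul(-1, -5)) = Add(3, 5) = 8)
Function('c')(N, S) = 40 (Function('c')(N, S) = Mul(Add(4, 6), Add(8, -4)) = Mul(10, 4) = 40)
X = -124803 (X = Mul(7, Mul(7, -2547)) = Mul(7, -17829) = -124803)
Mul(X, Function('c')(-2, 6)) = Mul(-124803, 40) = -4992120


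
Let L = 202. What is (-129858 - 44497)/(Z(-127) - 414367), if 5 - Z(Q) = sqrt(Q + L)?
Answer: 72246086510/171695866969 - 871775*sqrt(3)/171695866969 ≈ 0.42077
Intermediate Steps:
Z(Q) = 5 - sqrt(202 + Q) (Z(Q) = 5 - sqrt(Q + 202) = 5 - sqrt(202 + Q))
(-129858 - 44497)/(Z(-127) - 414367) = (-129858 - 44497)/((5 - sqrt(202 - 127)) - 414367) = -174355/((5 - sqrt(75)) - 414367) = -174355/((5 - 5*sqrt(3)) - 414367) = -174355/(-414362 - 5*sqrt(3))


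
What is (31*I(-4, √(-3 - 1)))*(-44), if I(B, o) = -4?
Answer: 5456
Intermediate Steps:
(31*I(-4, √(-3 - 1)))*(-44) = (31*(-4))*(-44) = -124*(-44) = 5456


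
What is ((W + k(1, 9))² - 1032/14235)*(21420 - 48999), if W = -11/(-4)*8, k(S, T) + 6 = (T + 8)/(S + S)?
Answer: -314162565651/18980 ≈ -1.6552e+7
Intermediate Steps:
k(S, T) = -6 + (8 + T)/(2*S) (k(S, T) = -6 + (T + 8)/(S + S) = -6 + (8 + T)/((2*S)) = -6 + (8 + T)*(1/(2*S)) = -6 + (8 + T)/(2*S))
W = 22 (W = -11*(-¼)*8 = (11/4)*8 = 22)
((W + k(1, 9))² - 1032/14235)*(21420 - 48999) = ((22 + (½)*(8 + 9 - 12*1)/1)² - 1032/14235)*(21420 - 48999) = ((22 + (½)*1*(8 + 9 - 12))² - 1032*1/14235)*(-27579) = ((22 + (½)*1*5)² - 344/4745)*(-27579) = ((22 + 5/2)² - 344/4745)*(-27579) = ((49/2)² - 344/4745)*(-27579) = (2401/4 - 344/4745)*(-27579) = (11391369/18980)*(-27579) = -314162565651/18980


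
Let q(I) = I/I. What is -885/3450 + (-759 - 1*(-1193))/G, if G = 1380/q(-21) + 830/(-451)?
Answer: 26927/461150 ≈ 0.058391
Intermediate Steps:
q(I) = 1
G = 621550/451 (G = 1380/1 + 830/(-451) = 1380*1 + 830*(-1/451) = 1380 - 830/451 = 621550/451 ≈ 1378.2)
-885/3450 + (-759 - 1*(-1193))/G = -885/3450 + (-759 - 1*(-1193))/(621550/451) = -885*1/3450 + (-759 + 1193)*(451/621550) = -59/230 + 434*(451/621550) = -59/230 + 3157/10025 = 26927/461150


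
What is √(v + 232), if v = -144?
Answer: 2*√22 ≈ 9.3808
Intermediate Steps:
√(v + 232) = √(-144 + 232) = √88 = 2*√22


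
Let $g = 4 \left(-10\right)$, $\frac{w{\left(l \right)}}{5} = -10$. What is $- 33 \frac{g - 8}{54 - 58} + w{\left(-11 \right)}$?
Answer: $-446$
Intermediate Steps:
$w{\left(l \right)} = -50$ ($w{\left(l \right)} = 5 \left(-10\right) = -50$)
$g = -40$
$- 33 \frac{g - 8}{54 - 58} + w{\left(-11 \right)} = - 33 \frac{-40 - 8}{54 - 58} - 50 = - 33 \frac{-40 - 8}{-4} - 50 = - 33 \left(\left(-48\right) \left(- \frac{1}{4}\right)\right) - 50 = \left(-33\right) 12 - 50 = -396 - 50 = -446$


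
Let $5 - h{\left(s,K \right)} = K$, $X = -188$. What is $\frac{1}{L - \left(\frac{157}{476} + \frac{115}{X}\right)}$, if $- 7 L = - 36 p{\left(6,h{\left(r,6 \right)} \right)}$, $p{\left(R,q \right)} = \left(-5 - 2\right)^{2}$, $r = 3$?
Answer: $\frac{11186}{2822025} \approx 0.0039638$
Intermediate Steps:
$h{\left(s,K \right)} = 5 - K$
$p{\left(R,q \right)} = 49$ ($p{\left(R,q \right)} = \left(-7\right)^{2} = 49$)
$L = 252$ ($L = - \frac{\left(-36\right) 49}{7} = \left(- \frac{1}{7}\right) \left(-1764\right) = 252$)
$\frac{1}{L - \left(\frac{157}{476} + \frac{115}{X}\right)} = \frac{1}{252 - \left(- \frac{115}{188} + \frac{157}{476}\right)} = \frac{1}{252 - - \frac{3153}{11186}} = \frac{1}{252 + \left(- \frac{157}{476} + \frac{115}{188}\right)} = \frac{1}{252 + \frac{3153}{11186}} = \frac{1}{\frac{2822025}{11186}} = \frac{11186}{2822025}$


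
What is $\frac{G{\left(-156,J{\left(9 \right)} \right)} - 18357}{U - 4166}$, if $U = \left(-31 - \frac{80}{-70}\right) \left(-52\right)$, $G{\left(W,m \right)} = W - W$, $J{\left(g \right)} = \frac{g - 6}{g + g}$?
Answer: $\frac{42833}{6098} \approx 7.0241$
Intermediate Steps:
$J{\left(g \right)} = \frac{-6 + g}{2 g}$
$G{\left(W,m \right)} = 0$
$U = \frac{10868}{7}$ ($U = \left(-31 - - \frac{8}{7}\right) \left(-52\right) = \left(-31 + \frac{8}{7}\right) \left(-52\right) = \left(- \frac{209}{7}\right) \left(-52\right) = \frac{10868}{7} \approx 1552.6$)
$\frac{G{\left(-156,J{\left(9 \right)} \right)} - 18357}{U - 4166} = \frac{0 - 18357}{\frac{10868}{7} - 4166} = - \frac{18357}{- \frac{18294}{7}} = \left(-18357\right) \left(- \frac{7}{18294}\right) = \frac{42833}{6098}$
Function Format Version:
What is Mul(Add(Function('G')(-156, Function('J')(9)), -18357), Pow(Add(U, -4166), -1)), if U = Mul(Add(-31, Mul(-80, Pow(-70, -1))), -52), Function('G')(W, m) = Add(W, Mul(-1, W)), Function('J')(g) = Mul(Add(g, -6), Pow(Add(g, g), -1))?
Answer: Rational(42833, 6098) ≈ 7.0241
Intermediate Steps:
Function('J')(g) = Mul(Rational(1, 2), Pow(g, -1), Add(-6, g)) (Function('J')(g) = Mul(Add(-6, g), Pow(Mul(2, g), -1)) = Mul(Add(-6, g), Mul(Rational(1, 2), Pow(g, -1))) = Mul(Rational(1, 2), Pow(g, -1), Add(-6, g)))
Function('G')(W, m) = 0
U = Rational(10868, 7) (U = Mul(Add(-31, Mul(-80, Rational(-1, 70))), -52) = Mul(Add(-31, Rational(8, 7)), -52) = Mul(Rational(-209, 7), -52) = Rational(10868, 7) ≈ 1552.6)
Mul(Add(Function('G')(-156, Function('J')(9)), -18357), Pow(Add(U, -4166), -1)) = Mul(Add(0, -18357), Pow(Add(Rational(10868, 7), -4166), -1)) = Mul(-18357, Pow(Rational(-18294, 7), -1)) = Mul(-18357, Rational(-7, 18294)) = Rational(42833, 6098)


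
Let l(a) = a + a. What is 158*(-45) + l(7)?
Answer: -7096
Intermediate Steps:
l(a) = 2*a
158*(-45) + l(7) = 158*(-45) + 2*7 = -7110 + 14 = -7096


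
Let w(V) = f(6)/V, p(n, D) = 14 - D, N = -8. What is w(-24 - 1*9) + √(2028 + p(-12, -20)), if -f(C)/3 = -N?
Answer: 8/11 + √2062 ≈ 46.137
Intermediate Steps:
f(C) = -24 (f(C) = -(-3)*(-8) = -3*8 = -24)
w(V) = -24/V
w(-24 - 1*9) + √(2028 + p(-12, -20)) = -24/(-24 - 1*9) + √(2028 + (14 - 1*(-20))) = -24/(-24 - 9) + √(2028 + (14 + 20)) = -24/(-33) + √(2028 + 34) = -24*(-1/33) + √2062 = 8/11 + √2062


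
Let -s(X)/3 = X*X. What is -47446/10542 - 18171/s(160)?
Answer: -82197479/19276800 ≈ -4.2641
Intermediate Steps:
s(X) = -3*X² (s(X) = -3*X*X = -3*X²)
-47446/10542 - 18171/s(160) = -47446/10542 - 18171/((-3*160²)) = -47446*1/10542 - 18171/((-3*25600)) = -3389/753 - 18171/(-76800) = -3389/753 - 18171*(-1/76800) = -3389/753 + 6057/25600 = -82197479/19276800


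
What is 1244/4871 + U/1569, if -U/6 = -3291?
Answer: 32711534/2547533 ≈ 12.840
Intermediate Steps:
U = 19746 (U = -6*(-3291) = 19746)
1244/4871 + U/1569 = 1244/4871 + 19746/1569 = 1244*(1/4871) + 19746*(1/1569) = 1244/4871 + 6582/523 = 32711534/2547533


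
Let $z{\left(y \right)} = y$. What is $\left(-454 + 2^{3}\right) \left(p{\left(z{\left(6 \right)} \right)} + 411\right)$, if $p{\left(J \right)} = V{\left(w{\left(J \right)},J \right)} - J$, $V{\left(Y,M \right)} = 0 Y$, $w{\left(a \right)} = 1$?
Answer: $-180630$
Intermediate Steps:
$V{\left(Y,M \right)} = 0$
$p{\left(J \right)} = - J$ ($p{\left(J \right)} = 0 - J = - J$)
$\left(-454 + 2^{3}\right) \left(p{\left(z{\left(6 \right)} \right)} + 411\right) = \left(-454 + 2^{3}\right) \left(\left(-1\right) 6 + 411\right) = \left(-454 + 8\right) \left(-6 + 411\right) = \left(-446\right) 405 = -180630$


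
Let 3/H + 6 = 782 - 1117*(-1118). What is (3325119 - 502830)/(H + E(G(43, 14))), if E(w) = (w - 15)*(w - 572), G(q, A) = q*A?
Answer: 1175560511066/7335046341 ≈ 160.27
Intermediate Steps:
G(q, A) = A*q
E(w) = (-572 + w)*(-15 + w) (E(w) = (-15 + w)*(-572 + w) = (-572 + w)*(-15 + w))
H = 3/1249582 (H = 3/(-6 + (782 - 1117*(-1118))) = 3/(-6 + (782 + 1248806)) = 3/(-6 + 1249588) = 3/1249582 ≈ 2.4008e-6)
(3325119 - 502830)/(H + E(G(43, 14))) = (3325119 - 502830)/(3/1249582 + (8580 + (14*43)**2 - 8218*43)) = 2822289/(3/1249582 + (8580 + 602**2 - 587*602)) = 2822289/(3/1249582 + (8580 + 362404 - 353374)) = 2822289/(3/1249582 + 17610) = 2822289/(22005139023/1249582) = 2822289*(1249582/22005139023) = 1175560511066/7335046341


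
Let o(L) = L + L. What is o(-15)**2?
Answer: 900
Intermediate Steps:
o(L) = 2*L
o(-15)**2 = (2*(-15))**2 = (-30)**2 = 900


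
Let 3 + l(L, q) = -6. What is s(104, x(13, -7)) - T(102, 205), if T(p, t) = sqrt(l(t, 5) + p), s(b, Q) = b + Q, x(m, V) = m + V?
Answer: 110 - sqrt(93) ≈ 100.36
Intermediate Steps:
l(L, q) = -9 (l(L, q) = -3 - 6 = -9)
x(m, V) = V + m
s(b, Q) = Q + b
T(p, t) = sqrt(-9 + p)
s(104, x(13, -7)) - T(102, 205) = ((-7 + 13) + 104) - sqrt(-9 + 102) = (6 + 104) - sqrt(93) = 110 - sqrt(93)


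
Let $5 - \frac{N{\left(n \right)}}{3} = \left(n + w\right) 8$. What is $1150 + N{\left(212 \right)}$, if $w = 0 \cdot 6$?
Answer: $-3923$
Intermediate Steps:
$w = 0$
$N{\left(n \right)} = 15 - 24 n$ ($N{\left(n \right)} = 15 - 3 \left(n + 0\right) 8 = 15 - 3 n 8 = 15 - 3 \cdot 8 n = 15 - 24 n$)
$1150 + N{\left(212 \right)} = 1150 + \left(15 - 5088\right) = 1150 - 5073 = -3923$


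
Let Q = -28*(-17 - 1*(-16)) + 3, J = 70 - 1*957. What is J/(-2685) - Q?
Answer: -82348/2685 ≈ -30.670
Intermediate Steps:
J = -887 (J = 70 - 957 = -887)
Q = 31 (Q = -28*(-17 + 16) + 3 = -28*(-1) + 3 = 28 + 3 = 31)
J/(-2685) - Q = -887/(-2685) - 1*31 = -887*(-1/2685) - 31 = 887/2685 - 31 = -82348/2685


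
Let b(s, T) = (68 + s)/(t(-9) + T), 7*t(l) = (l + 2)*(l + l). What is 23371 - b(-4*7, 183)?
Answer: 4697531/201 ≈ 23371.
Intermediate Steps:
t(l) = 2*l*(2 + l)/7 (t(l) = ((l + 2)*(l + l))/7 = ((2 + l)*(2*l))/7 = (2*l*(2 + l))/7 = 2*l*(2 + l)/7)
b(s, T) = (68 + s)/(18 + T) (b(s, T) = (68 + s)/((2/7)*(-9)*(2 - 9) + T) = (68 + s)/((2/7)*(-9)*(-7) + T) = (68 + s)/(18 + T))
23371 - b(-4*7, 183) = 23371 - (68 - 4*7)/(18 + 183) = 23371 - (68 - 28)/201 = 23371 - 40/201 = 4697531/201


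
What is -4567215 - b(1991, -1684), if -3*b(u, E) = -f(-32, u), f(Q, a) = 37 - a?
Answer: -13699691/3 ≈ -4.5666e+6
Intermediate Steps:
b(u, E) = 37/3 - u/3 (b(u, E) = -(-1)*(37 - u)/3 = -(-37 + u)/3 = 37/3 - u/3)
-4567215 - b(1991, -1684) = -4567215 - (37/3 - 1/3*1991) = -4567215 - (37/3 - 1991/3) = -4567215 - 1*(-1954/3) = -4567215 + 1954/3 = -13699691/3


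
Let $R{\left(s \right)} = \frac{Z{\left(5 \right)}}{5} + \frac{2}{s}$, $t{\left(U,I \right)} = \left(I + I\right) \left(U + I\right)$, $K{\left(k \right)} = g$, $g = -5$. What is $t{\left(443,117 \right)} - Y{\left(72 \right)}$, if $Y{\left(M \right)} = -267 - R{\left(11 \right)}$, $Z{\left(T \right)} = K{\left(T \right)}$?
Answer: $\frac{1444368}{11} \approx 1.3131 \cdot 10^{5}$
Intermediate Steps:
$K{\left(k \right)} = -5$
$Z{\left(T \right)} = -5$
$t{\left(U,I \right)} = 2 I \left(I + U\right)$
$R{\left(s \right)} = -1 + \frac{2}{s}$ ($R{\left(s \right)} = - \frac{5}{5} + \frac{2}{s} = \left(-5\right) \frac{1}{5} + \frac{2}{s} = -1 + \frac{2}{s}$)
$Y{\left(M \right)} = - \frac{2928}{11}$ ($Y{\left(M \right)} = -267 - \frac{2 - 11}{11} = -267 - \frac{1}{11} \left(-9\right) = -267 - - \frac{9}{11} = -267 + \frac{9}{11} = - \frac{2928}{11}$)
$t{\left(443,117 \right)} - Y{\left(72 \right)} = 2 \cdot 117 \left(117 + 443\right) - - \frac{2928}{11} = 2 \cdot 117 \cdot 560 + \frac{2928}{11} = 131040 + \frac{2928}{11} = \frac{1444368}{11}$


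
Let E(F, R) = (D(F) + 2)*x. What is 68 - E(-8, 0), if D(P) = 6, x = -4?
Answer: 100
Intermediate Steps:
E(F, R) = -32 (E(F, R) = (6 + 2)*(-4) = 8*(-4) = -32)
68 - E(-8, 0) = 68 - 1*(-32) = 68 + 32 = 100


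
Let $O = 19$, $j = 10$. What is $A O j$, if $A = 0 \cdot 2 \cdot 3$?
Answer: $0$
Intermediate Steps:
$A = 0$ ($A = 0 \cdot 3 = 0$)
$A O j = 0 \cdot 19 \cdot 10 = 0 \cdot 10 = 0$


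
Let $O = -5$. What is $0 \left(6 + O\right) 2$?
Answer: $0$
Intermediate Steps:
$0 \left(6 + O\right) 2 = 0 \left(6 - 5\right) 2 = 0 \cdot 1 \cdot 2 = 0 \cdot 2 = 0$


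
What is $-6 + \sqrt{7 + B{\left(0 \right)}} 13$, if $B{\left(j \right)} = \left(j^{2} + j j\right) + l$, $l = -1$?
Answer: $-6 + 13 \sqrt{6} \approx 25.843$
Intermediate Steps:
$B{\left(j \right)} = -1 + 2 j^{2}$ ($B{\left(j \right)} = \left(j^{2} + j j\right) - 1 = \left(j^{2} + j^{2}\right) - 1 = 2 j^{2} - 1 = -1 + 2 j^{2}$)
$-6 + \sqrt{7 + B{\left(0 \right)}} 13 = -6 + \sqrt{7 - \left(1 - 2 \cdot 0^{2}\right)} 13 = -6 + \sqrt{7 + \left(-1 + 2 \cdot 0\right)} 13 = -6 + \sqrt{7 + \left(-1 + 0\right)} 13 = -6 + \sqrt{7 - 1} \cdot 13 = -6 + \sqrt{6} \cdot 13 = -6 + 13 \sqrt{6}$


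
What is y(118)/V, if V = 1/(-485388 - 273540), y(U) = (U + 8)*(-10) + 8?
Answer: 950177856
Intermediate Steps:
y(U) = -72 - 10*U (y(U) = (8 + U)*(-10) + 8 = (-80 - 10*U) + 8 = -72 - 10*U)
V = -1/758928 (V = 1/(-758928) = -1/758928 ≈ -1.3176e-6)
y(118)/V = (-72 - 10*118)/(-1/758928) = (-72 - 1180)*(-758928) = -1252*(-758928) = 950177856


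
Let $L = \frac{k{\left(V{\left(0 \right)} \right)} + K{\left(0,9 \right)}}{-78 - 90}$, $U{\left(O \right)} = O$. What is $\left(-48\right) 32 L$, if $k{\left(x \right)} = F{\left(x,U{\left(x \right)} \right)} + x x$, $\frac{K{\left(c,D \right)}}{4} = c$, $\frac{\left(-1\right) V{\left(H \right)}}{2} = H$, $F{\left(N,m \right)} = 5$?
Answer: $\frac{320}{7} \approx 45.714$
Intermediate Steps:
$V{\left(H \right)} = - 2 H$
$K{\left(c,D \right)} = 4 c$
$k{\left(x \right)} = 5 + x^{2}$ ($k{\left(x \right)} = 5 + x x = 5 + x^{2}$)
$L = - \frac{5}{168}$ ($L = \frac{\left(5 + \left(\left(-2\right) 0\right)^{2}\right) + 4 \cdot 0}{-78 - 90} = \frac{\left(5 + 0^{2}\right) + 0}{-168} = \left(\left(5 + 0\right) + 0\right) \left(- \frac{1}{168}\right) = \left(5 + 0\right) \left(- \frac{1}{168}\right) = 5 \left(- \frac{1}{168}\right) = - \frac{5}{168} \approx -0.029762$)
$\left(-48\right) 32 L = \left(-48\right) 32 \left(- \frac{5}{168}\right) = \left(-1536\right) \left(- \frac{5}{168}\right) = \frac{320}{7}$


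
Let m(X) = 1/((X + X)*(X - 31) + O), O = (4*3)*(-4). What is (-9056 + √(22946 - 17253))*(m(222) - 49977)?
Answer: 9589965783304/21189 - 4235850611*√5693/84756 ≈ 4.4882e+8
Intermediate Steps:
O = -48 (O = 12*(-4) = -48)
m(X) = 1/(-48 + 2*X*(-31 + X)) (m(X) = 1/((X + X)*(X - 31) - 48) = 1/((2*X)*(-31 + X) - 48) = 1/(2*X*(-31 + X) - 48) = 1/(-48 + 2*X*(-31 + X)))
(-9056 + √(22946 - 17253))*(m(222) - 49977) = (-9056 + √(22946 - 17253))*(1/(2*(-24 + 222² - 31*222)) - 49977) = (-9056 + √5693)*(1/(2*(-24 + 49284 - 6882)) - 49977) = (-9056 + √5693)*((½)/42378 - 49977) = (-9056 + √5693)*((½)*(1/42378) - 49977) = (-9056 + √5693)*(1/84756 - 49977) = (-9056 + √5693)*(-4235850611/84756) = 9589965783304/21189 - 4235850611*√5693/84756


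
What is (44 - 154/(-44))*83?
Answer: 7885/2 ≈ 3942.5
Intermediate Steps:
(44 - 154/(-44))*83 = (44 - 154*(-1/44))*83 = (44 + 7/2)*83 = (95/2)*83 = 7885/2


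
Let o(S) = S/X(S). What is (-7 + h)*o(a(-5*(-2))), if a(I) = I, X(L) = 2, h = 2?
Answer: -25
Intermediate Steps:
o(S) = S/2
(-7 + h)*o(a(-5*(-2))) = (-7 + 2)*((-5*(-2))/2) = -5*10/2 = -5*5 = -25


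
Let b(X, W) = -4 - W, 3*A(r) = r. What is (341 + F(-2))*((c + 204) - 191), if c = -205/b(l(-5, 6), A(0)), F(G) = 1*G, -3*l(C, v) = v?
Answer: 87123/4 ≈ 21781.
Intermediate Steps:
l(C, v) = -v/3
A(r) = r/3
F(G) = G
c = 205/4 (c = -205/(-4 - 0/3) = -205/(-4 - 1*0) = -205/(-4 + 0) = -205/(-4) = -205*(-¼) = 205/4 ≈ 51.250)
(341 + F(-2))*((c + 204) - 191) = (341 - 2)*((205/4 + 204) - 191) = 339*(1021/4 - 191) = 339*(257/4) = 87123/4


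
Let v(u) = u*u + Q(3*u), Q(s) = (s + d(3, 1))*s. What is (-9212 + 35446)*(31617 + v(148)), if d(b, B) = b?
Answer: 6610679426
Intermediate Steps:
Q(s) = s*(3 + s) (Q(s) = (s + 3)*s = (3 + s)*s = s*(3 + s))
v(u) = u² + 3*u*(3 + 3*u) (v(u) = u*u + (3*u)*(3 + 3*u) = u² + 3*u*(3 + 3*u))
(-9212 + 35446)*(31617 + v(148)) = (-9212 + 35446)*(31617 + 148*(9 + 10*148)) = 26234*(31617 + 148*(9 + 1480)) = 26234*(31617 + 148*1489) = 26234*(31617 + 220372) = 26234*251989 = 6610679426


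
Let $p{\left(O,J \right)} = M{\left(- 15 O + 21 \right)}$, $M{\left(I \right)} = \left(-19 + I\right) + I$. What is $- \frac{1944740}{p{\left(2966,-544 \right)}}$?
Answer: $\frac{1944740}{88957} \approx 21.862$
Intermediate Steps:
$M{\left(I \right)} = -19 + 2 I$
$p{\left(O,J \right)} = 23 - 30 O$ ($p{\left(O,J \right)} = -19 + 2 \left(- 15 O + 21\right) = -19 + 2 \left(21 - 15 O\right) = -19 - \left(-42 + 30 O\right) = 23 - 30 O$)
$- \frac{1944740}{p{\left(2966,-544 \right)}} = - \frac{1944740}{23 - 88980} = - \frac{1944740}{-88957} = \left(-1944740\right) \left(- \frac{1}{88957}\right) = \frac{1944740}{88957}$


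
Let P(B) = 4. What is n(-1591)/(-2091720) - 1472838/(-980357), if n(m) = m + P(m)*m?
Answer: 617712688259/410126468808 ≈ 1.5062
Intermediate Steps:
n(m) = 5*m (n(m) = m + 4*m = 5*m)
n(-1591)/(-2091720) - 1472838/(-980357) = (5*(-1591))/(-2091720) - 1472838/(-980357) = -7955*(-1/2091720) - 1472838*(-1/980357) = 1591/418344 + 1472838/980357 = 617712688259/410126468808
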